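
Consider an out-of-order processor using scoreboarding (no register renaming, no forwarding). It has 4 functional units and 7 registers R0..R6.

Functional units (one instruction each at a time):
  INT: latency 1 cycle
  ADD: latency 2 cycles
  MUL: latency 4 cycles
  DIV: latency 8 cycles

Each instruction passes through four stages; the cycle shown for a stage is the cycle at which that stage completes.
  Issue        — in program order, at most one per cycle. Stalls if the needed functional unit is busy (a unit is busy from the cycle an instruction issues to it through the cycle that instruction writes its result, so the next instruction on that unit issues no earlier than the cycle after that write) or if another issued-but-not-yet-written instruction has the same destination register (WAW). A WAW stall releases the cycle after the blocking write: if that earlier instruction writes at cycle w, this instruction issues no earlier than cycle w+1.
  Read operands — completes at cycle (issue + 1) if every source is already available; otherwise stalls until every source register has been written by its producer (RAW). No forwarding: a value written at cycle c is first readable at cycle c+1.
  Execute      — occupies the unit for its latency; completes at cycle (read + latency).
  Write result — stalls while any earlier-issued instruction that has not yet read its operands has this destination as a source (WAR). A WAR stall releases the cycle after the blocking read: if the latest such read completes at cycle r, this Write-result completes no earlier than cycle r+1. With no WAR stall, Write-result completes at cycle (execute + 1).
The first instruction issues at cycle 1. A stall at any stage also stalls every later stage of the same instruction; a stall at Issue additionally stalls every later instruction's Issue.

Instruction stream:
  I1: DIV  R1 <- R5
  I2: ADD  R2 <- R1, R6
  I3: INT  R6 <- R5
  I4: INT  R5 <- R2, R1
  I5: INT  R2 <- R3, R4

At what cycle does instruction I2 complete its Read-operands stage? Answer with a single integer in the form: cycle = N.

I1 -> (1, 2, 10, 11)
I2 -> (2, 12, 14, 15)  // RAW R1: wait I1 write@11
I3 -> (3, 4, 5, 13)  // WAR R6: wait I2 read@12
I4 -> (14, 16, 17, 18)  // struct: INT busy until I3 writes@13, RAW R2: wait I2 write@15
I5 -> (19, 20, 21, 22)  // struct: INT busy until I4 writes@18

cycle = 12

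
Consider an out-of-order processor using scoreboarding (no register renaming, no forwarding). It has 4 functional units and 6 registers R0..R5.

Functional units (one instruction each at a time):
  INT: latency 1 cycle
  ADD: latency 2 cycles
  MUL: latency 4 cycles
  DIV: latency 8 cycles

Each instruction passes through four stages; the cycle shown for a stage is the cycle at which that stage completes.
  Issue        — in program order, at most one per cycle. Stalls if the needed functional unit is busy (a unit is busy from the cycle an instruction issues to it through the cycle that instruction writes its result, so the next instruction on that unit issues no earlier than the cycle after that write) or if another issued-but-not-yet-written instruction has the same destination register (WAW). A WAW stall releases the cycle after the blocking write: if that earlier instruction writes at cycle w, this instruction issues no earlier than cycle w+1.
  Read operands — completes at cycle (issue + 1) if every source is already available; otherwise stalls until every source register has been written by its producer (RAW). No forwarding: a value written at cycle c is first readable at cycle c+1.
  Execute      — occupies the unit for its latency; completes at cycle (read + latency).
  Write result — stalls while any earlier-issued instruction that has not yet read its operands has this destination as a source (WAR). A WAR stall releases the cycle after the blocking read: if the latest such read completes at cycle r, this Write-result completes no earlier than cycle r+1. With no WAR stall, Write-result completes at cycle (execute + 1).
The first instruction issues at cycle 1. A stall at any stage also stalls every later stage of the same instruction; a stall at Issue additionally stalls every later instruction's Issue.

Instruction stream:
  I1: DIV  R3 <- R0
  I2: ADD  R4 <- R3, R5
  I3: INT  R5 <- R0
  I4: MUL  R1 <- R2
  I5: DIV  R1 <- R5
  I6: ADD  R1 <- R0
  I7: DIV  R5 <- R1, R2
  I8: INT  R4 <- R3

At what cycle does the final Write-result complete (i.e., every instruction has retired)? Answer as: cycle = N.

I1 -> (1, 2, 10, 11)
I2 -> (2, 12, 14, 15)  // RAW R3: wait I1 write@11
I3 -> (3, 4, 5, 13)  // WAR R5: wait I2 read@12
I4 -> (4, 5, 9, 10)
I5 -> (12, 14, 22, 23)  // struct: DIV busy until I1 writes@11, RAW R5: wait I3 write@13
I6 -> (24, 25, 27, 28)  // WAW R1: wait I5 write@23
I7 -> (25, 29, 37, 38)  // RAW R1: wait I6 write@28
I8 -> (26, 27, 28, 29)

cycle = 38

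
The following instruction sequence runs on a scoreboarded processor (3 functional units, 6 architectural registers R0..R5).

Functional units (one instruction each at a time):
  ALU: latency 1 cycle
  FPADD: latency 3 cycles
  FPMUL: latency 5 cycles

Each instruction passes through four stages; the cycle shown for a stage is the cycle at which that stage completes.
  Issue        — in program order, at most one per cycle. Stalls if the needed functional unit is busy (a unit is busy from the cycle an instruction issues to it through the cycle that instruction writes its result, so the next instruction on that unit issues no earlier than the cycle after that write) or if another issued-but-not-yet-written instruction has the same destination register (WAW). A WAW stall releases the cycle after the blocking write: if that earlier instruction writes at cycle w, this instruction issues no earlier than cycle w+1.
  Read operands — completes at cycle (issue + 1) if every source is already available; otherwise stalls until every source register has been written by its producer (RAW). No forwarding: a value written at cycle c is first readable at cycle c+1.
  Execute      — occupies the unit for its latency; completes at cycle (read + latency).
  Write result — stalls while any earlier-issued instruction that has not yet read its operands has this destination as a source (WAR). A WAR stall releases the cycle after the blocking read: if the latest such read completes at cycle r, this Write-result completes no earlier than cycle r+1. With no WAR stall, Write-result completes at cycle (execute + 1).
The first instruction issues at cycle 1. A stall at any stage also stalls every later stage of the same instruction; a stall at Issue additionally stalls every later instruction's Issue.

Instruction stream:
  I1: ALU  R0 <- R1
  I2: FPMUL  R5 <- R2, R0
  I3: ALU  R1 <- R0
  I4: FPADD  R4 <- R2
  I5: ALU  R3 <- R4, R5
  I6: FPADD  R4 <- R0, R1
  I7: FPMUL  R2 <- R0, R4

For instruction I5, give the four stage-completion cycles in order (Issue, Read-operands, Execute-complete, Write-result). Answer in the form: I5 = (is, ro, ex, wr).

[I1] 1/2/3/4
[I2] 2/5/10/11  (RAW R0: wait I1 write@4)
[I3] 5/6/7/8  (struct: ALU busy until I1 writes@4)
[I4] 6/7/10/11
[I5] 9/12/13/14  (struct: ALU busy until I3 writes@8; RAW R4: wait I4 write@11; RAW R5: wait I2 write@11)
[I6] 12/13/16/17  (struct: FPADD busy until I4 writes@11)
[I7] 13/18/23/24  (RAW R4: wait I6 write@17)

I5 = (9, 12, 13, 14)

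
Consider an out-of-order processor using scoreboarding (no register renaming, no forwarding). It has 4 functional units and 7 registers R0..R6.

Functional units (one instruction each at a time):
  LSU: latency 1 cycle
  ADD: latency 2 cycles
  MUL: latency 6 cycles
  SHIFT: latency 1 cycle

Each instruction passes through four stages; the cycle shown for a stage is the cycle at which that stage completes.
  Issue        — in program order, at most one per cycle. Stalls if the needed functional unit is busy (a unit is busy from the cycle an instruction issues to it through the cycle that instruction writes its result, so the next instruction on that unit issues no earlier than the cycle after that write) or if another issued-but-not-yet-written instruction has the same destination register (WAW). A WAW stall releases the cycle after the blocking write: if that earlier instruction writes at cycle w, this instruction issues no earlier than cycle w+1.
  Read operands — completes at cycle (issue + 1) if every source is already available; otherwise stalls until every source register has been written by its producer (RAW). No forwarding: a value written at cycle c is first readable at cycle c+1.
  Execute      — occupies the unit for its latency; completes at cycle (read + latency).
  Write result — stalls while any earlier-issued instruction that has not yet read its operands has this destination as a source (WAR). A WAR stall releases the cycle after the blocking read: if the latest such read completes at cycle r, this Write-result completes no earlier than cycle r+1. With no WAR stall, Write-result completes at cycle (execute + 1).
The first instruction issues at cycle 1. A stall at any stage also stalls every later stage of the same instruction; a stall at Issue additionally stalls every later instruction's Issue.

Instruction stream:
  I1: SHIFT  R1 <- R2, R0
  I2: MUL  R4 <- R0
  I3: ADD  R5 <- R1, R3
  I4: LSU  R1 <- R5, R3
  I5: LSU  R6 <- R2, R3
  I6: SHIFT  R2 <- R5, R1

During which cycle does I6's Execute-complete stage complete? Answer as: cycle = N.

  I1 | 1 | 2 | 3 | 4
  I2 | 2 | 3 | 9 | 10
  I3 | 3 | 5 | 7 | 8   RAW R1: wait I1 write@4
  I4 | 5 | 9 | 10 | 11   WAW R1: wait I1 write@4 · RAW R5: wait I3 write@8
  I5 | 12 | 13 | 14 | 15   struct: LSU busy until I4 writes@11
  I6 | 13 | 14 | 15 | 16

cycle = 15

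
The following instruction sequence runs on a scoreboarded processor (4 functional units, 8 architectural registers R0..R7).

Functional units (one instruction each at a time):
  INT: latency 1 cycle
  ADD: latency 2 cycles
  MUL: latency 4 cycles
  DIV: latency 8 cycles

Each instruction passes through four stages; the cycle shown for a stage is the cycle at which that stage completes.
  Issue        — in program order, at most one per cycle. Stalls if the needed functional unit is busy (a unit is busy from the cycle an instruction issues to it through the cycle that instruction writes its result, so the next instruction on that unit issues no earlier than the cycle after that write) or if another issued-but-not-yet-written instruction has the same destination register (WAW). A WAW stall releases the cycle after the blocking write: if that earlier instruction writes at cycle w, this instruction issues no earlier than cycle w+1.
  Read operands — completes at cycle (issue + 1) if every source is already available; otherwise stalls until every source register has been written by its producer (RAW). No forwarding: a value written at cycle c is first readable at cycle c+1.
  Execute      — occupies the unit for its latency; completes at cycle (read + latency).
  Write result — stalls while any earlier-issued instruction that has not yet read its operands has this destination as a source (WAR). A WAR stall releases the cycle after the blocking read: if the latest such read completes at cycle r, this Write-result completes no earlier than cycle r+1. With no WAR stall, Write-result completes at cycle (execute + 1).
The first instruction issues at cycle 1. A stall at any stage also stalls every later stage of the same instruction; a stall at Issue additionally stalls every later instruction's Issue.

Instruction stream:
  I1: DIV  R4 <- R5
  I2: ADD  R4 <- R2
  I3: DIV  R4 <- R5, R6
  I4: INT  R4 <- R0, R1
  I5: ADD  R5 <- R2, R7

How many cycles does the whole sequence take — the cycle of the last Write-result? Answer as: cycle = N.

cycle = 33

I1: IS=1 RO=2 EX=10 WR=11
I2: IS=12 RO=13 EX=15 WR=16  [WAW R4: wait I1 write@11]
I3: IS=17 RO=18 EX=26 WR=27  [WAW R4: wait I2 write@16]
I4: IS=28 RO=29 EX=30 WR=31  [WAW R4: wait I3 write@27]
I5: IS=29 RO=30 EX=32 WR=33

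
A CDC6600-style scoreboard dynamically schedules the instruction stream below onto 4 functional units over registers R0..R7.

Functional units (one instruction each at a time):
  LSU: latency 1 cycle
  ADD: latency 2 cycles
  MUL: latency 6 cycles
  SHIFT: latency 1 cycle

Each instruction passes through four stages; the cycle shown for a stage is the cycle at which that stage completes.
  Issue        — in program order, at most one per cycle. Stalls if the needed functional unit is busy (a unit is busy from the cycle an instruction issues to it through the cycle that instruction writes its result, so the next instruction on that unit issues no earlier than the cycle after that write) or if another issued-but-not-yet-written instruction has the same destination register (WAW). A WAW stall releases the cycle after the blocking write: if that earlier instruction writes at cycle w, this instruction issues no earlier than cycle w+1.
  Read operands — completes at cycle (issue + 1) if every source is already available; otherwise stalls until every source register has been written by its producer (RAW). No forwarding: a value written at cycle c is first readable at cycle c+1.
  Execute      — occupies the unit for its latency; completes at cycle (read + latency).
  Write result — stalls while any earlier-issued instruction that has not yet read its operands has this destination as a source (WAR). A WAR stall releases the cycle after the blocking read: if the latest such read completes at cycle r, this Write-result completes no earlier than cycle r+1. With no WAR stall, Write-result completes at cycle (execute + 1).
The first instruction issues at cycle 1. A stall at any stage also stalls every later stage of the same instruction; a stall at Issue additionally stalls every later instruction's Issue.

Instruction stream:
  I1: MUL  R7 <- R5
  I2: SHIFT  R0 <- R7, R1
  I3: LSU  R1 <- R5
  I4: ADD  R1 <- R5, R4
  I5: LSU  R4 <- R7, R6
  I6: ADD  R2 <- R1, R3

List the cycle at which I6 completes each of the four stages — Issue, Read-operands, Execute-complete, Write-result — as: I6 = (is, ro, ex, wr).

  I1 | 1 | 2 | 8 | 9
  I2 | 2 | 10 | 11 | 12   RAW R7: wait I1 write@9
  I3 | 3 | 4 | 5 | 11   WAR R1: wait I2 read@10
  I4 | 12 | 13 | 15 | 16   WAW R1: wait I3 write@11
  I5 | 13 | 14 | 15 | 16
  I6 | 17 | 18 | 20 | 21   struct: ADD busy until I4 writes@16

I6 = (17, 18, 20, 21)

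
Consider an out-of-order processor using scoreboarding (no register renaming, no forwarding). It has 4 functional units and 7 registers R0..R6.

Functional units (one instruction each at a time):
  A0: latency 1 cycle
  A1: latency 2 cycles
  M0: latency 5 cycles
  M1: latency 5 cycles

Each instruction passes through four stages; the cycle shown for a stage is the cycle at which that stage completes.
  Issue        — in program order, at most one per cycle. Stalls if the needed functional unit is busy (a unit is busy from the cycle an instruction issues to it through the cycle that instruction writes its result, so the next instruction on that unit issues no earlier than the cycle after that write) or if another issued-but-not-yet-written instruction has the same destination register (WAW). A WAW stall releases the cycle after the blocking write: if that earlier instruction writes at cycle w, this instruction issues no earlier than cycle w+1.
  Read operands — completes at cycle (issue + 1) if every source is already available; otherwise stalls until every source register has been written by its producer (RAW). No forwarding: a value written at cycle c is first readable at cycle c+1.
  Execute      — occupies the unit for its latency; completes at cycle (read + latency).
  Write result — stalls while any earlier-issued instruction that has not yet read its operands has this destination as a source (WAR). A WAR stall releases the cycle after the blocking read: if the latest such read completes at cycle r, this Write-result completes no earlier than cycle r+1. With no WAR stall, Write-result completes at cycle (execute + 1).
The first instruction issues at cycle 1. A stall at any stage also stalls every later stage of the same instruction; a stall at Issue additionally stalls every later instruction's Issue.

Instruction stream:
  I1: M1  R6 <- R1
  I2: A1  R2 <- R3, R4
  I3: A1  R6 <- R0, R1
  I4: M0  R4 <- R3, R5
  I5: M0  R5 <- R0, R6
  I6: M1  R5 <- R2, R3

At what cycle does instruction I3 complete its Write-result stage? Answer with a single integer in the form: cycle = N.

cycle = 13

I1: IS=1 RO=2 EX=7 WR=8
I2: IS=2 RO=3 EX=5 WR=6
I3: IS=9 RO=10 EX=12 WR=13  [WAW R6: wait I1 write@8]
I4: IS=10 RO=11 EX=16 WR=17
I5: IS=18 RO=19 EX=24 WR=25  [struct: M0 busy until I4 writes@17]
I6: IS=26 RO=27 EX=32 WR=33  [WAW R5: wait I5 write@25]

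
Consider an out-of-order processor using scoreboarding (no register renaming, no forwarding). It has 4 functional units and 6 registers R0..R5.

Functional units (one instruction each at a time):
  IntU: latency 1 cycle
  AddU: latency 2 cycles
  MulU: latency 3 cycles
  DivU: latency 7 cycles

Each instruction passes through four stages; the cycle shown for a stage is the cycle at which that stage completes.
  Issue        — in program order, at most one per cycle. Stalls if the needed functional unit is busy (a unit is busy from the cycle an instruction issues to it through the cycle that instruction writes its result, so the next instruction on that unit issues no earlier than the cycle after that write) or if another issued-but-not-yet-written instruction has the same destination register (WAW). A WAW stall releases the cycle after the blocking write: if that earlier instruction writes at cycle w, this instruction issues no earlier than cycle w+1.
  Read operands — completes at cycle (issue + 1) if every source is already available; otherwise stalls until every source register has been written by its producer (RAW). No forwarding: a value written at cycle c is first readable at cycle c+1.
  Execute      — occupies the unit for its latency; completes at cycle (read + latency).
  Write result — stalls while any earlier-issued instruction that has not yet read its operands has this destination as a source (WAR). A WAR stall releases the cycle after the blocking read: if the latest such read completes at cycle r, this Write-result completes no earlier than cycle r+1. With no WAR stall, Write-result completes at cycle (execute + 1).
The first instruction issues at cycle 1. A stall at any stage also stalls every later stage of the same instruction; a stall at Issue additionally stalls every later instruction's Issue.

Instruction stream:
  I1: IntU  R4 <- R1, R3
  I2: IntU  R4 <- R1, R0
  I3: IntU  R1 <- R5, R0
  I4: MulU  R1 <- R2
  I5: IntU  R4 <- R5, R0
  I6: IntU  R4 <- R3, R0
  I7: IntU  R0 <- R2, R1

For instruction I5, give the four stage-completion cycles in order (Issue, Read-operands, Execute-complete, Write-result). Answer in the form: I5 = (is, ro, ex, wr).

I5 = (14, 15, 16, 17)

I1  is:1  ro:2  ex:3  wr:4
I2  is:5  ro:6  ex:7  wr:8  — struct: IntU busy until I1 writes@4
I3  is:9  ro:10  ex:11  wr:12  — struct: IntU busy until I2 writes@8
I4  is:13  ro:14  ex:17  wr:18  — WAW R1: wait I3 write@12
I5  is:14  ro:15  ex:16  wr:17
I6  is:18  ro:19  ex:20  wr:21  — struct: IntU busy until I5 writes@17
I7  is:22  ro:23  ex:24  wr:25  — struct: IntU busy until I6 writes@21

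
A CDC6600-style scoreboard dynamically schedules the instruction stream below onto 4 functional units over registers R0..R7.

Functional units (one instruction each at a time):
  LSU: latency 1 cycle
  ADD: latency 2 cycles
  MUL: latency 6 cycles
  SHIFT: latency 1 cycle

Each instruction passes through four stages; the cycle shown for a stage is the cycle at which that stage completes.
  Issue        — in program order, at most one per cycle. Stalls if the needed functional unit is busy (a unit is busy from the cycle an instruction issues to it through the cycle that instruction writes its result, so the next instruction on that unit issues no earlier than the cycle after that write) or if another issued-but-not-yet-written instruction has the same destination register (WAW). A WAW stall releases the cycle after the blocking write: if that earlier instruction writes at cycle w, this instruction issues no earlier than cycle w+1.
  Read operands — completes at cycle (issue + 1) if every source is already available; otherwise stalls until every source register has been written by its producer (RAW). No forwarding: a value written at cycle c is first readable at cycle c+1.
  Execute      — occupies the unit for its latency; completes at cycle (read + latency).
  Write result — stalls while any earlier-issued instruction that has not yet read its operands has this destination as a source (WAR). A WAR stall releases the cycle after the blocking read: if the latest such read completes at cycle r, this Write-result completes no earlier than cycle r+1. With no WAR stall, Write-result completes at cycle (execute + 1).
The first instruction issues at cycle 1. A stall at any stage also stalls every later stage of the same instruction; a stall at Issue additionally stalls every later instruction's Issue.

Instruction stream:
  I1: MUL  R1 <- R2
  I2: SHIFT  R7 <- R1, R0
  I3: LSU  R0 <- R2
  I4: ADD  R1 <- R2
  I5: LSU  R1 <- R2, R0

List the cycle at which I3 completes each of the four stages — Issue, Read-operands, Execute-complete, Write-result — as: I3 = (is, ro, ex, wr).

I3 = (3, 4, 5, 11)

[1] I1→MUL
[2] I1 RO; I2→SHIFT
[3] I3→LSU
[4] I3 RO
[5] I3 EX
[8] I1 EX
[9] I1 WR R1
[10] I2 RO; I4→ADD
[11] I2 EX; I3 WR R0; I4 RO
[12] I2 WR R7
[13] I4 EX
[14] I4 WR R1
[15] I5→LSU
[16] I5 RO
[17] I5 EX
[18] I5 WR R1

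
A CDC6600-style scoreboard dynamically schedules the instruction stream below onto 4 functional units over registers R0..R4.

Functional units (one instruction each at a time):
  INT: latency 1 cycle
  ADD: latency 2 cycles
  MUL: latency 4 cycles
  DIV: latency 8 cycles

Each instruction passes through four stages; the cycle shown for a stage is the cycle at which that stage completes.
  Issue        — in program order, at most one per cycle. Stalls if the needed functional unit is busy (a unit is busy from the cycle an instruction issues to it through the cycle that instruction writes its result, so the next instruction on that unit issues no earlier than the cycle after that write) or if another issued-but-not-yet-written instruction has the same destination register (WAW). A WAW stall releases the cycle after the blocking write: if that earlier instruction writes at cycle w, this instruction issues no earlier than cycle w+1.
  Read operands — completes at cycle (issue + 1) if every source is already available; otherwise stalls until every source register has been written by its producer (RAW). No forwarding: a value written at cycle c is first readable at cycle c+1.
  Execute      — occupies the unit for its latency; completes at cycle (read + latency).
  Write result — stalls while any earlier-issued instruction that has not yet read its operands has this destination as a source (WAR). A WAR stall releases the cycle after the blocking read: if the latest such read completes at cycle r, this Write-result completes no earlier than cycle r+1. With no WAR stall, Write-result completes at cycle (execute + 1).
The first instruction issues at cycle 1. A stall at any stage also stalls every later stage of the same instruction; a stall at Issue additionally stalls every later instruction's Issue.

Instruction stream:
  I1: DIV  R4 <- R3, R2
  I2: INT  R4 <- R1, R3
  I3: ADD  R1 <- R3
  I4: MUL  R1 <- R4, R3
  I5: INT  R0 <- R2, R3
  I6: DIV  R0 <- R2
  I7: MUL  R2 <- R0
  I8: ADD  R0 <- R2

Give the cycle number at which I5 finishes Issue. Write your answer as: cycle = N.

cycle = 19

c1: I1→DIV
c2: I1 RO
c10: I1 EX
c11: I1 WR R4
c12: I2→INT
c13: I2 RO | I3→ADD
c14: I2 EX | I3 RO
c15: I2 WR R4
c16: I3 EX
c17: I3 WR R1
c18: I4→MUL
c19: I4 RO | I5→INT
c20: I5 RO
c21: I5 EX
c22: I5 WR R0
c23: I4 EX | I6→DIV
c24: I4 WR R1 | I6 RO
c25: I7→MUL
c32: I6 EX
c33: I6 WR R0
c34: I7 RO | I8→ADD
c38: I7 EX
c39: I7 WR R2
c40: I8 RO
c42: I8 EX
c43: I8 WR R0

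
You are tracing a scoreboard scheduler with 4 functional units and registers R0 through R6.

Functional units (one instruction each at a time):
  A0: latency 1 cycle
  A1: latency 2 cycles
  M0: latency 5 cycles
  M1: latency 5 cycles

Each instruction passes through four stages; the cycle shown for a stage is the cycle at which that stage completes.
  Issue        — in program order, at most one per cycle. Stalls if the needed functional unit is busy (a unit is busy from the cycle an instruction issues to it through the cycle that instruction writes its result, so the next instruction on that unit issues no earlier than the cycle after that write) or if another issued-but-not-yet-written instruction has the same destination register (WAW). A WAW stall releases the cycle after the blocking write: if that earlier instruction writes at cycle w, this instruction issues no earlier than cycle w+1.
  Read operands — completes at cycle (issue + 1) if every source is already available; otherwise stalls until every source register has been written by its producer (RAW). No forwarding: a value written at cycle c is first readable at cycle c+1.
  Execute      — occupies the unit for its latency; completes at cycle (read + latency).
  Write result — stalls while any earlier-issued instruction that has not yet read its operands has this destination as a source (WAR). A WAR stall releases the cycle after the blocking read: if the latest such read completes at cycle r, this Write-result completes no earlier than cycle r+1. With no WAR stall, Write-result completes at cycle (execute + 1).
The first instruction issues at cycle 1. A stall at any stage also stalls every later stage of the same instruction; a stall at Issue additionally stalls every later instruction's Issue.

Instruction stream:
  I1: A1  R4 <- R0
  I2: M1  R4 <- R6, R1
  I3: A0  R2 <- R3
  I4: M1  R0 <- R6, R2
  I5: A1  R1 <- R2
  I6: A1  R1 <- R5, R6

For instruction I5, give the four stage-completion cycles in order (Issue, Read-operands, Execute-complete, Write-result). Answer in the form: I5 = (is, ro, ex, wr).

I5 = (15, 16, 18, 19)

[1] issue I1 (A1)
[2] I1 read-ops
[4] I1 finished on A1
[5] I1→R4
[6] issue I2 (M1)
[7] I2 read-ops; issue I3 (A0)
[8] I3 read-ops
[9] I3 finished on A0
[10] I3→R2
[12] I2 finished on M1
[13] I2→R4
[14] issue I4 (M1)
[15] I4 read-ops; issue I5 (A1)
[16] I5 read-ops
[18] I5 finished on A1
[19] I5→R1
[20] I4 finished on M1; issue I6 (A1)
[21] I4→R0; I6 read-ops
[23] I6 finished on A1
[24] I6→R1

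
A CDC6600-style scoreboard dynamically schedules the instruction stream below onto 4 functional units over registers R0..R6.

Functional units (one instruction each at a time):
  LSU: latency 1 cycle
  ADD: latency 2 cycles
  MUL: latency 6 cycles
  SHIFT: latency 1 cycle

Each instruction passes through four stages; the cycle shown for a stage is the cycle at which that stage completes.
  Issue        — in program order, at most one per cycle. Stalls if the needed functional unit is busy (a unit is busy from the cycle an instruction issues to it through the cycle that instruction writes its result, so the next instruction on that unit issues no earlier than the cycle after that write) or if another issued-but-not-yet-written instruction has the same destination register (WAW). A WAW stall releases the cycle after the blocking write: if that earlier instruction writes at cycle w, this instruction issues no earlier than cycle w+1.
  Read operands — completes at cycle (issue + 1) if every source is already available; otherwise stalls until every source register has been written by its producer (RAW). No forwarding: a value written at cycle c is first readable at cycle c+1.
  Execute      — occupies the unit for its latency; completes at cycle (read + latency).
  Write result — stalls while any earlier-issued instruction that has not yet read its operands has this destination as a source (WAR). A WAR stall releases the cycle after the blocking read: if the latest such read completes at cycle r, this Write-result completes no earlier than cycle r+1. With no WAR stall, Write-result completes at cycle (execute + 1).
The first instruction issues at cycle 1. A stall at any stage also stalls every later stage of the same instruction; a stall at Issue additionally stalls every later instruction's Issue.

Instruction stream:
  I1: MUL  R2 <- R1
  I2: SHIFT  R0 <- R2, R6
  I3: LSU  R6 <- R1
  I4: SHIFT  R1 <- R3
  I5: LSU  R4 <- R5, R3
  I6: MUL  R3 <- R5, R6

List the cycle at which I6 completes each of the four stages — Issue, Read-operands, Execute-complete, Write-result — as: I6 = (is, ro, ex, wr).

I6 = (15, 16, 22, 23)

cycle 1: I1 dispatched to MUL
cycle 2: I1 operands ready, I2 dispatched to SHIFT
cycle 3: I3 dispatched to LSU
cycle 4: I3 operands ready
cycle 5: I3 complete
cycle 8: I1 complete
cycle 9: R2←I1
cycle 10: I2 operands ready
cycle 11: I2 complete, R6←I3
cycle 12: R0←I2
cycle 13: I4 dispatched to SHIFT
cycle 14: I4 operands ready, I5 dispatched to LSU
cycle 15: I4 complete, I5 operands ready, I6 dispatched to MUL
cycle 16: R1←I4, I5 complete, I6 operands ready
cycle 17: R4←I5
cycle 22: I6 complete
cycle 23: R3←I6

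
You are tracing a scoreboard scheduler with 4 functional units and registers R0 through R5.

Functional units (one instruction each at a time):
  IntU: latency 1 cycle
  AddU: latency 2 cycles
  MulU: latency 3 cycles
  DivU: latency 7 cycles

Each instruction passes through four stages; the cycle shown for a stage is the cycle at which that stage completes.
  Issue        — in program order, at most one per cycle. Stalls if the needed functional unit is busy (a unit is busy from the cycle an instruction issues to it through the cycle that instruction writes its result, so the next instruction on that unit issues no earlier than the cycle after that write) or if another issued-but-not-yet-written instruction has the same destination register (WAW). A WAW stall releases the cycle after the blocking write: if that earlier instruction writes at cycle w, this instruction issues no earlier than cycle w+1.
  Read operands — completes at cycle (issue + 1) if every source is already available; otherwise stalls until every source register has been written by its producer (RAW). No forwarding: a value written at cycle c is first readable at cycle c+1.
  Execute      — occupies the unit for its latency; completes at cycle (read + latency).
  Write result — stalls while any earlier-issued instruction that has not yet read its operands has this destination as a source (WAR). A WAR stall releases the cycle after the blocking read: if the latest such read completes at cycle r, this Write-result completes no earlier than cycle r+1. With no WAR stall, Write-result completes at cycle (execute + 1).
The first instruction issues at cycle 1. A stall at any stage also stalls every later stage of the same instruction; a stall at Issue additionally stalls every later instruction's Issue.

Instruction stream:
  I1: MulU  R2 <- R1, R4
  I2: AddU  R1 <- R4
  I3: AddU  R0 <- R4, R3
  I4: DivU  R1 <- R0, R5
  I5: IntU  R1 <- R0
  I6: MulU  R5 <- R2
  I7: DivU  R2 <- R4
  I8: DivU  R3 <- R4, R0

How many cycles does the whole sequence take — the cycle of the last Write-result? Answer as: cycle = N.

c1: issue I1 (MulU)
c2: I1 read-ops; issue I2 (AddU)
c3: I2 read-ops
c5: I1 finished on MulU; I2 finished on AddU
c6: I1→R2; I2→R1
c7: issue I3 (AddU)
c8: I3 read-ops; issue I4 (DivU)
c10: I3 finished on AddU
c11: I3→R0
c12: I4 read-ops
c19: I4 finished on DivU
c20: I4→R1
c21: issue I5 (IntU)
c22: I5 read-ops; issue I6 (MulU)
c23: I5 finished on IntU; I6 read-ops; issue I7 (DivU)
c24: I5→R1; I7 read-ops
c26: I6 finished on MulU
c27: I6→R5
c31: I7 finished on DivU
c32: I7→R2
c33: issue I8 (DivU)
c34: I8 read-ops
c41: I8 finished on DivU
c42: I8→R3

cycle = 42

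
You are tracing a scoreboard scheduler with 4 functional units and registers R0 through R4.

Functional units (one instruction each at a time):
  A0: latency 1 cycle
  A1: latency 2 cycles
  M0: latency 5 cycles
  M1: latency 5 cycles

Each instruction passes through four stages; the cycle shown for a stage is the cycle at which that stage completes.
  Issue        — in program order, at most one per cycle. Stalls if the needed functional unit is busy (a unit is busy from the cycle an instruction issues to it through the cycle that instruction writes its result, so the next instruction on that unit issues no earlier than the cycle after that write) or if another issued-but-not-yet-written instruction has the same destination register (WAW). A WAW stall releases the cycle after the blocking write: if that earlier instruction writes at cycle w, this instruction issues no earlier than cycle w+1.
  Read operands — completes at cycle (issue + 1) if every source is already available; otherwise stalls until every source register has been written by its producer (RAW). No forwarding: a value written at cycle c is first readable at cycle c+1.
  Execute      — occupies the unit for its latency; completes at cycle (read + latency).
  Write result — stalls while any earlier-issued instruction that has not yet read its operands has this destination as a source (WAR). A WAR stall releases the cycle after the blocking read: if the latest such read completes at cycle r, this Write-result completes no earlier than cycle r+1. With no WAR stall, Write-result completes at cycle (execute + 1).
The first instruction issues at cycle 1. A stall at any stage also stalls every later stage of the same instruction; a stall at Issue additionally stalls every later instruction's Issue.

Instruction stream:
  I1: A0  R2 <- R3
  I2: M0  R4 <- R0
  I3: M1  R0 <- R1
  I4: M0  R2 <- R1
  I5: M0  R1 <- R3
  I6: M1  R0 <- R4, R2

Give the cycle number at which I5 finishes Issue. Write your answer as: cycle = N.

[I1] 1/2/3/4
[I2] 2/3/8/9
[I3] 3/4/9/10
[I4] 10/11/16/17  (struct: M0 busy until I2 writes@9)
[I5] 18/19/24/25  (struct: M0 busy until I4 writes@17)
[I6] 19/20/25/26

cycle = 18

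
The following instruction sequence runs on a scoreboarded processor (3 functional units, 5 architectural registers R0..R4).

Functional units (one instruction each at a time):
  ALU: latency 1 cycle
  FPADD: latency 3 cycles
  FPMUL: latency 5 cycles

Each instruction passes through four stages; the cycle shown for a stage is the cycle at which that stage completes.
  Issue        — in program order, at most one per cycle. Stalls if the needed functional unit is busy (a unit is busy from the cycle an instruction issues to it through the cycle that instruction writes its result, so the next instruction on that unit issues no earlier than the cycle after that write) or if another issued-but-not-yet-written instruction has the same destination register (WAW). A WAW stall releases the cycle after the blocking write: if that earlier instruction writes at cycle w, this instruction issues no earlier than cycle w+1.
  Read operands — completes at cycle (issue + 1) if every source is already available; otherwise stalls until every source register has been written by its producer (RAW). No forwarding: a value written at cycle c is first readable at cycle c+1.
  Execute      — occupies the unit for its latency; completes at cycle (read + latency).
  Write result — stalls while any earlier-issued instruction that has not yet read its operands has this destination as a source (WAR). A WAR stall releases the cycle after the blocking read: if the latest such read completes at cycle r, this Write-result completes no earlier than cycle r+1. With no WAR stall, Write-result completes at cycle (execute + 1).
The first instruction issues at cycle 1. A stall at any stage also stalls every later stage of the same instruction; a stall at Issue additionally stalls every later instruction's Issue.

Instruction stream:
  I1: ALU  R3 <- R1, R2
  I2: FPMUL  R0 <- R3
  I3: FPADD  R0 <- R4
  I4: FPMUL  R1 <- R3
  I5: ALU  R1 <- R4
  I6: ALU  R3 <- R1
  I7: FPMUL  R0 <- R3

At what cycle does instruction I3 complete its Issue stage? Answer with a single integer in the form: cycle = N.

cycle = 12

[I1] 1/2/3/4
[I2] 2/5/10/11  (RAW R3: wait I1 write@4)
[I3] 12/13/16/17  (WAW R0: wait I2 write@11)
[I4] 13/14/19/20
[I5] 21/22/23/24  (WAW R1: wait I4 write@20)
[I6] 25/26/27/28  (struct: ALU busy until I5 writes@24)
[I7] 26/29/34/35  (RAW R3: wait I6 write@28)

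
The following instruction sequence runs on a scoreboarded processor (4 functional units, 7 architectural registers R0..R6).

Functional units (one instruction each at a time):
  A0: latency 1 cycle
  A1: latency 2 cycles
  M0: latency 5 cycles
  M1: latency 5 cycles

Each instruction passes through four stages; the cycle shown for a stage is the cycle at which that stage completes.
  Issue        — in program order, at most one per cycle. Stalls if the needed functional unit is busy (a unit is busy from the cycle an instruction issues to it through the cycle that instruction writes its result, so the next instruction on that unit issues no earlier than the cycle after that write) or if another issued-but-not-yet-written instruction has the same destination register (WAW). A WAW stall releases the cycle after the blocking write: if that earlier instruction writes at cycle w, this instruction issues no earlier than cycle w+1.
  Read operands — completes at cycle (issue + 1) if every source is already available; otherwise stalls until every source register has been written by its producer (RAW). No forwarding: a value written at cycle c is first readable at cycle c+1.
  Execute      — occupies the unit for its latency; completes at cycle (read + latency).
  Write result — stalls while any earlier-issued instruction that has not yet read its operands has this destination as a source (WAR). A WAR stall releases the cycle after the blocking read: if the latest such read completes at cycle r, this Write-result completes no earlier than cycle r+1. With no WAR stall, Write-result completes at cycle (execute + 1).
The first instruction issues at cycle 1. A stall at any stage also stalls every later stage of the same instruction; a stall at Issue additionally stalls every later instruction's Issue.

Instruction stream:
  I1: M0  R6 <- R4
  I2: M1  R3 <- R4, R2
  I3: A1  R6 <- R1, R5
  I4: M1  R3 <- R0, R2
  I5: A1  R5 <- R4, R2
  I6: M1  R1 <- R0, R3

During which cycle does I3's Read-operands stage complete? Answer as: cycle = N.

I1  is:1  ro:2  ex:7  wr:8
I2  is:2  ro:3  ex:8  wr:9
I3  is:9  ro:10  ex:12  wr:13  — WAW R6: wait I1 write@8
I4  is:10  ro:11  ex:16  wr:17
I5  is:14  ro:15  ex:17  wr:18  — struct: A1 busy until I3 writes@13
I6  is:18  ro:19  ex:24  wr:25  — struct: M1 busy until I4 writes@17

cycle = 10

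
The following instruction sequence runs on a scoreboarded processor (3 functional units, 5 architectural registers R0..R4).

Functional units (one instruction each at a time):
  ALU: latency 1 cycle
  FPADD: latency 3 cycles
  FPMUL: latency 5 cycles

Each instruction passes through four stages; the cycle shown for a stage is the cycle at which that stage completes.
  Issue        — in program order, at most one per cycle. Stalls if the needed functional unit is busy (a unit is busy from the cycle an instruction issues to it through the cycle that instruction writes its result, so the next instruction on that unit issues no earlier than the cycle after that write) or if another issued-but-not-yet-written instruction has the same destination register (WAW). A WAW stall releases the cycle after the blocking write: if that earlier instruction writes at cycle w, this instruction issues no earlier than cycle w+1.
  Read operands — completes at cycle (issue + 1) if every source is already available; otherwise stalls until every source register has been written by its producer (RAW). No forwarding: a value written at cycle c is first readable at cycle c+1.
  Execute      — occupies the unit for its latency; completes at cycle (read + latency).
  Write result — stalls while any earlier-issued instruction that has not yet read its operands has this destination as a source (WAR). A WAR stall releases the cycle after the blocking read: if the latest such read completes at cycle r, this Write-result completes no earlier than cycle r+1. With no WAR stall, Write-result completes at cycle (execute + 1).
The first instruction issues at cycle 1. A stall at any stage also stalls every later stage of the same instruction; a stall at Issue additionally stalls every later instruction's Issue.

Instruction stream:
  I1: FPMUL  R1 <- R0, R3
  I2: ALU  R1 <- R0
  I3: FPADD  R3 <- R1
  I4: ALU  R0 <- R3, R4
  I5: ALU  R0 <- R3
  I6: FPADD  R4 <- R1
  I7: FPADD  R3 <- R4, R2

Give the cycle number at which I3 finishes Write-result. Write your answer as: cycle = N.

I1 -> (1, 2, 7, 8)
I2 -> (9, 10, 11, 12)  // WAW R1: wait I1 write@8
I3 -> (10, 13, 16, 17)  // RAW R1: wait I2 write@12
I4 -> (13, 18, 19, 20)  // struct: ALU busy until I2 writes@12, RAW R3: wait I3 write@17
I5 -> (21, 22, 23, 24)  // struct: ALU busy until I4 writes@20
I6 -> (22, 23, 26, 27)
I7 -> (28, 29, 32, 33)  // struct: FPADD busy until I6 writes@27

cycle = 17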